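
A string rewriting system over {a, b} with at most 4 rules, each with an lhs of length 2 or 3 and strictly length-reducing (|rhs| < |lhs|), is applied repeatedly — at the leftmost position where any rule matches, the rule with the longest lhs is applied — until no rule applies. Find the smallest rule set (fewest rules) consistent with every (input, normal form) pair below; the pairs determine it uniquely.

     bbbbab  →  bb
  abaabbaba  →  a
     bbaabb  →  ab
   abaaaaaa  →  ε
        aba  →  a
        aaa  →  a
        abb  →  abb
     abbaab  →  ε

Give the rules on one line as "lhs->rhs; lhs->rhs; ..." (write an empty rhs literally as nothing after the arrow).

  | bbbbab => bbba => bb
  | abaabbaba => aabbaba => bbaba => baa => a
  | bbaabb => babb => ab
  | abaaaaaa => aaaaaa => aaaa => aa => ε

aa->; ba->; bab->a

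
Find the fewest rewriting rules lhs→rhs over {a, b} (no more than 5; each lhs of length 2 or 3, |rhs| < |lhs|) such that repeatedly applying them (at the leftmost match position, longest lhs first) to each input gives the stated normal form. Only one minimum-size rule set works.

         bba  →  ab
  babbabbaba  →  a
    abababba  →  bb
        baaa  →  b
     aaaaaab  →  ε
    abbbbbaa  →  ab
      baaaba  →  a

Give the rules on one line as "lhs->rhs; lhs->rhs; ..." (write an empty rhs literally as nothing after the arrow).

aaa->b; ba->b; bab->; bba->ab

  | bba => ab
  | babbabbaba => babbaba => baba => a
  | abababba => aabba => aaab => bb
  | baaa => baa => ba => b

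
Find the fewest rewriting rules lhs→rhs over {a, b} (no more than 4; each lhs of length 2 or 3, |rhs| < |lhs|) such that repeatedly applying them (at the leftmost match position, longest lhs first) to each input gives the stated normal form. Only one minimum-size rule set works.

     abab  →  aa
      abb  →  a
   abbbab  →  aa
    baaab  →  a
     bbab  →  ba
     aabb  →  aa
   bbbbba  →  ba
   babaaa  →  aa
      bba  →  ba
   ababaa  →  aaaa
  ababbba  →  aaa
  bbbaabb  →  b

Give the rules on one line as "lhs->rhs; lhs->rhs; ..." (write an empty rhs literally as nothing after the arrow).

ab->a; baa->; bb->b

  | abab => aab => aa
  | abb => ab => a
  | abbbab => abbab => abab => aab => aa
  | baaab => ab => a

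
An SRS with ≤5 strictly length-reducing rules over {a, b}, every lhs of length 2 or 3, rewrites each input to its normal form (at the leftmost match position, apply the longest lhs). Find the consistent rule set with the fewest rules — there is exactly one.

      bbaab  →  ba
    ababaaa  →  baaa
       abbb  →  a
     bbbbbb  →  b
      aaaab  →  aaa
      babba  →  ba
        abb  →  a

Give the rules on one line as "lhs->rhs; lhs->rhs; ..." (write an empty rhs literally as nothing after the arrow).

  | bbaab => baab => ba
  | ababaaa => babaaa => bbaaa => baaa
  | abbb => abb => ab => a
  | bbbbbb => bbbbb => bbbb => bbb => bb => b

aab->a; ab->a; aba->ba; bb->b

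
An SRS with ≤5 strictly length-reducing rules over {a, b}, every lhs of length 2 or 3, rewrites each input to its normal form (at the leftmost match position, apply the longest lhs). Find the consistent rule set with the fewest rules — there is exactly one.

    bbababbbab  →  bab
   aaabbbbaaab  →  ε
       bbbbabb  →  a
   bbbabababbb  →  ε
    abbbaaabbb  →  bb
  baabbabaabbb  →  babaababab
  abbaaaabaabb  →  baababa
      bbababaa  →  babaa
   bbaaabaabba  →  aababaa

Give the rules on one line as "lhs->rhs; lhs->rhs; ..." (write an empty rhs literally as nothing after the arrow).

aaa->; abb->ba; bba->; bbb->ba

  | bbababbbab => babbbab => bbabab => bab
  | aaabbbbaaab => bbbbaaab => babaaab => babb => bba => ε
  | bbbbabb => bababb => babba => bbaa => a
  | bbbabababbb => baabababbb => baababbab => baabbaab => babaaab => babb => bba => ε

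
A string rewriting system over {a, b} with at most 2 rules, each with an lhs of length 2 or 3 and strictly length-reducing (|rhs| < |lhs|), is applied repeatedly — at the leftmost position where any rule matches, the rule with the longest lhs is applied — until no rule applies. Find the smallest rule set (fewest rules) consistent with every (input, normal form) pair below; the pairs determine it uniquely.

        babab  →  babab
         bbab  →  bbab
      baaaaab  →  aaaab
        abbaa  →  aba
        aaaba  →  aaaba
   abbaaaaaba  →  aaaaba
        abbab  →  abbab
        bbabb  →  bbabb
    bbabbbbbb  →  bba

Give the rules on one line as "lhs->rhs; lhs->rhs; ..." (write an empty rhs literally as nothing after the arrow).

baa->a; bbb->

  | babab
  | bbab
  | baaaaab => aaaab
  | abbaa => aba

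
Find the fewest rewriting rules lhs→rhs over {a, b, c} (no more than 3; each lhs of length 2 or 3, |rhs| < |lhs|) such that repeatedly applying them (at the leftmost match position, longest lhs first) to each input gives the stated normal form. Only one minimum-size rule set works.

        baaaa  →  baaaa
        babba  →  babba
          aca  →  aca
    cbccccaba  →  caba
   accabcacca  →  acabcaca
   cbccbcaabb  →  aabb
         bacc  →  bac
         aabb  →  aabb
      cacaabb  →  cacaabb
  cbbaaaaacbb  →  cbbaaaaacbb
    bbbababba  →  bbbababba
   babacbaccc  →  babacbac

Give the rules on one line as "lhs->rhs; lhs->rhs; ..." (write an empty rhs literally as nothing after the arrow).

cbc->; cc->c

  | baaaa
  | babba
  | aca
  | cbccccaba => cccaba => ccaba => caba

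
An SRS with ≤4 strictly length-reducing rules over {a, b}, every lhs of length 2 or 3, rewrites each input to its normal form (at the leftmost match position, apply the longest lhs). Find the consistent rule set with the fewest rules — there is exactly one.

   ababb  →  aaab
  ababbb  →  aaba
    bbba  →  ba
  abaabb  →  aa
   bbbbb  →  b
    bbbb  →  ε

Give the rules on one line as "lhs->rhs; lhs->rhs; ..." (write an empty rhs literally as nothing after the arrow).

abb->ba; baa->b; bab->aa; bb->

  | ababb => aaab
  | ababbb => aaabb => aaba
  | bbba => ba
  | abaabb => abbb => bab => aa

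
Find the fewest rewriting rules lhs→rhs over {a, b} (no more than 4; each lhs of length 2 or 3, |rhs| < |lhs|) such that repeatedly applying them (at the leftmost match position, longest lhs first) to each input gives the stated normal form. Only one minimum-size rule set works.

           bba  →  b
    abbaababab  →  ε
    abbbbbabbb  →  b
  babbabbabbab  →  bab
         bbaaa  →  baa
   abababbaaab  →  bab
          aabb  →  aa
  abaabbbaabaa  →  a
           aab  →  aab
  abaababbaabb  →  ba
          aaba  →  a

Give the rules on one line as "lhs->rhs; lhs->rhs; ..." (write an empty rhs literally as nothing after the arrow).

aba->; bb->; bba->b

  | bba => b
  | abbaababab => abababab => babab => bb => ε
  | abbbbbabbb => abbbabbb => ababbb => bbb => b
  | babbabbabbab => babbbabbab => bababbab => bbbab => bab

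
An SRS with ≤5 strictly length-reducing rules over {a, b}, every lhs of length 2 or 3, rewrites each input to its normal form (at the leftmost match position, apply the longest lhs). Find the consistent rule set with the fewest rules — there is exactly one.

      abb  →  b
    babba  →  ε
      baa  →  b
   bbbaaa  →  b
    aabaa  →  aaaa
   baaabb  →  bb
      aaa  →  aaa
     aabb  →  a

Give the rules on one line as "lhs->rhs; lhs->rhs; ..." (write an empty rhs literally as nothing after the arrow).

ab->a; abb->b; baa->b; bba->

  | abb => b
  | babba => bba => ε
  | baa => b
  | bbbaaa => baa => b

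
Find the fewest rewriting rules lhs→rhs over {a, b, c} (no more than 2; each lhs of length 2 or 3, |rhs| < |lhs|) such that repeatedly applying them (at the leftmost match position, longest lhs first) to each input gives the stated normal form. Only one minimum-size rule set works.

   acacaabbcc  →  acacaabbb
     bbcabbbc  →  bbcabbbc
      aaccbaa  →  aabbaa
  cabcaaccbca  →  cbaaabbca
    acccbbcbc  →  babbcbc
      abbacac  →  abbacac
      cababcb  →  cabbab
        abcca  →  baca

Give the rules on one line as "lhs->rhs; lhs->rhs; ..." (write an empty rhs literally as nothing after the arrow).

abc->ba; cc->b

  | acacaabbcc => acacaabbb
  | bbcabbbc
  | aaccbaa => aabbaa
  | cabcaaccbca => cbaaaccbca => cbaaabbca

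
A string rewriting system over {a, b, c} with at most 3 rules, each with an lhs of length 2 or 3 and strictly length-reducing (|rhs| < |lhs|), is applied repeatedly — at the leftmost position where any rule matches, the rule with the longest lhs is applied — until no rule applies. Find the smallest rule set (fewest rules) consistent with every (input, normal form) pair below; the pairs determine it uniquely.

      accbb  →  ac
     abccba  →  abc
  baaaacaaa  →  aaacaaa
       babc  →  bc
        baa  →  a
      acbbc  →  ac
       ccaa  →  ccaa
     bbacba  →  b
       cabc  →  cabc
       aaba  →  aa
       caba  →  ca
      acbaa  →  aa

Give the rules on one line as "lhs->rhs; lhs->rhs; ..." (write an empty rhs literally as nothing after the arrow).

  | accbb => ac
  | abccba => abc
  | baaaacaaa => aaacaaa
  | babc => bc

ba->; cba->; cbb->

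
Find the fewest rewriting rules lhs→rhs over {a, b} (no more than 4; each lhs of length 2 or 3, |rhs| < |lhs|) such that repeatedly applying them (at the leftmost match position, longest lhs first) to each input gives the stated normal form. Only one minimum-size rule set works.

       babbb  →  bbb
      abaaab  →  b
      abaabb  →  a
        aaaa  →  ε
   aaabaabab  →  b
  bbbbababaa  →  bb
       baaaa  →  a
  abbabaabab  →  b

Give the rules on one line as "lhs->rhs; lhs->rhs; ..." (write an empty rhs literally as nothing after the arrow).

  | babbb => bbb
  | abaaab => aaaab => aab => b
  | abaabb => aaabb => abb => ab => a
  | aaaa => aa => ε

aa->; ab->a; ba->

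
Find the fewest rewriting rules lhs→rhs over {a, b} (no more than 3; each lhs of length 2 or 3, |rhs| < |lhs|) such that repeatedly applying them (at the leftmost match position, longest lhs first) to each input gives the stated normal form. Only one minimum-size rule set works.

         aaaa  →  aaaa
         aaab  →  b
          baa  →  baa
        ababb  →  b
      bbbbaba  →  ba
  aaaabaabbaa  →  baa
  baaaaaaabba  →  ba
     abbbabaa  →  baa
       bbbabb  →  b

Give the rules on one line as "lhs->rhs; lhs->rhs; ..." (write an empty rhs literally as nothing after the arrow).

  | aaaa
  | aaab => aab => ab => b
  | baa
  | ababb => babb => bbb => bb => b

ab->b; bb->b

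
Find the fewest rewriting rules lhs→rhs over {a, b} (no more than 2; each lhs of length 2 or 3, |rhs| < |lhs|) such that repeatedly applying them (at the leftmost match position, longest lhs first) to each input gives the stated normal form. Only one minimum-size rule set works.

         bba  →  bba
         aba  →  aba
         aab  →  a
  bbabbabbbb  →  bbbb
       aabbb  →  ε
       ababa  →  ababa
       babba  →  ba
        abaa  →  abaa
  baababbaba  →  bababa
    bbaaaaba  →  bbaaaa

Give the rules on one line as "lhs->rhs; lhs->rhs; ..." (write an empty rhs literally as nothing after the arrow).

  | bba
  | aba
  | aab => a
  | bbabbabbbb => bbabbbb => bbbb

aab->a; abb->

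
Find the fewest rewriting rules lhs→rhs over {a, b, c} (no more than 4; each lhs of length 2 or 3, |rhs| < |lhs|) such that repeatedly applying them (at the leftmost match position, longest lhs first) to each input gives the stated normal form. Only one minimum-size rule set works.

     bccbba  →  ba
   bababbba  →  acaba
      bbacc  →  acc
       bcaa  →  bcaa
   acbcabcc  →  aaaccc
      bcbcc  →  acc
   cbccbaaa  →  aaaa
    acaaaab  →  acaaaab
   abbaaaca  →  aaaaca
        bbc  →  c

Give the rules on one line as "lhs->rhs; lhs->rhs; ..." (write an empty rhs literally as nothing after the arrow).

bab->ac; bb->; cb->b; cbc->ab

  | bccbba => bcbba => bbba => ba
  | bababbba => acabbba => acaba
  | bbacc => acc
  | bcaa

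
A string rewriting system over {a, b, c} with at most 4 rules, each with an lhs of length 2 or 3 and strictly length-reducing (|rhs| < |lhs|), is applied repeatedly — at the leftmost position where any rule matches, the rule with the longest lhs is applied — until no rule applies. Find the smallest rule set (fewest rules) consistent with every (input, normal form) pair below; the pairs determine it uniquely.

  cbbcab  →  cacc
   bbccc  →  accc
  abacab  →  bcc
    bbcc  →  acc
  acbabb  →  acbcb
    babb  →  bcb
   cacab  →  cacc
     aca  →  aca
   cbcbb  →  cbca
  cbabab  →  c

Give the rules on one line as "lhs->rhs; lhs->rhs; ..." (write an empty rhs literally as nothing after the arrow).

ab->c; aba->b; bb->a; bbb->

  | cbbcab => cacab => cacc
  | bbccc => accc
  | abacab => bcab => bcc
  | bbcc => acc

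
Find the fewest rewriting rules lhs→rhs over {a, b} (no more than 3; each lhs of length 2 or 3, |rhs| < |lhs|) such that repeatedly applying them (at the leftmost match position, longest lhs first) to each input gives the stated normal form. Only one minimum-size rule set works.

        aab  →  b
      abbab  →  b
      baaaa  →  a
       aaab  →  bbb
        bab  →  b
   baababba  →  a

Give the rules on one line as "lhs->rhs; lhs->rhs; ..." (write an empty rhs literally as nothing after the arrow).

aaa->bb; ab->b; ba->a

  | aab => ab => b
  | abbab => bbab => bab => ab => b
  | baaaa => aaaa => bba => ba => a
  | aaab => bbb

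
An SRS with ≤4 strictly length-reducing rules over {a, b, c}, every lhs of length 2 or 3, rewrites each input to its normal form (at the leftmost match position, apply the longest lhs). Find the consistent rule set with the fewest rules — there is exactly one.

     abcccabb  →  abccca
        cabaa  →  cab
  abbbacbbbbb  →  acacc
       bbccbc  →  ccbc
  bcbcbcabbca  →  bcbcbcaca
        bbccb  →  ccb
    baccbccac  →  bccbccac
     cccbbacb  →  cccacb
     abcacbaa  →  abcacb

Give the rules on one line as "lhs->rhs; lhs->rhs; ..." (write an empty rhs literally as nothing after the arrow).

ba->b; bb->; bbb->c

  | abcccabb => abccca
  | cabaa => caba => cab
  | abbbacbbbbb => acacbbbbb => acaccbb => acacc
  | bbccbc => ccbc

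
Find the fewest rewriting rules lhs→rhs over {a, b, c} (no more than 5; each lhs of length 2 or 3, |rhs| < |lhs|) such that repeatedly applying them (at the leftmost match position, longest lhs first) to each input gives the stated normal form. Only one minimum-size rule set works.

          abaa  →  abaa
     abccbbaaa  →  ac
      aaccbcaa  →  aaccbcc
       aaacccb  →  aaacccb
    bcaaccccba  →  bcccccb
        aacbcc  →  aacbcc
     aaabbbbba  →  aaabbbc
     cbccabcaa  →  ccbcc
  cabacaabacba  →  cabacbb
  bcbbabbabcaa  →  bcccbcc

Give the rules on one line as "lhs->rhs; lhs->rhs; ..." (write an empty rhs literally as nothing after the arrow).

bba->c; caa->cc; cba->b; cca->ba

  | abaa
  | abccbbaaa => abcccaa => abcbaa => abba => ac
  | aaccbcaa => aaccbcc
  | aaacccb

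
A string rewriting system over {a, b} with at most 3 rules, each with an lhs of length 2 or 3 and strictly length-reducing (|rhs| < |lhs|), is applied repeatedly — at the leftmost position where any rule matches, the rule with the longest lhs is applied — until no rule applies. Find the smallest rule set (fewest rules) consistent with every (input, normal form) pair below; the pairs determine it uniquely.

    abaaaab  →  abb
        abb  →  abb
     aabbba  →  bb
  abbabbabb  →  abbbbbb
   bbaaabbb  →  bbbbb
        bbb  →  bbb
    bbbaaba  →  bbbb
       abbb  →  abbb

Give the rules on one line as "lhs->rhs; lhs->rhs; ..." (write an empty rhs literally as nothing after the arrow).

aab->; ba->b

  | abaaaab => abaaab => abaab => abab => abb
  | abb
  | aabbba => bba => bb
  | abbabbabb => abbbbabb => abbbbbb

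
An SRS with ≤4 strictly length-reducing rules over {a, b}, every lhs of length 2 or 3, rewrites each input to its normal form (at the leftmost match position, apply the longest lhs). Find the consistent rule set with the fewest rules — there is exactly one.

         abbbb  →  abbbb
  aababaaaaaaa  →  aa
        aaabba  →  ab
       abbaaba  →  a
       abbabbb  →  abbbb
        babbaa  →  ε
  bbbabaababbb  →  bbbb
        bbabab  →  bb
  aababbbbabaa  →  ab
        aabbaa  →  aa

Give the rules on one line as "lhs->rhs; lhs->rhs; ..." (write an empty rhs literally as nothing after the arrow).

aaa->a; aab->a; ba->

  | abbbb
  | aababaaaaaaa => aabaaaaaaa => aaaaaaaa => aaaaaa => aaaa => aa
  | aaabba => abba => ab
  | abbaaba => ababa => aba => a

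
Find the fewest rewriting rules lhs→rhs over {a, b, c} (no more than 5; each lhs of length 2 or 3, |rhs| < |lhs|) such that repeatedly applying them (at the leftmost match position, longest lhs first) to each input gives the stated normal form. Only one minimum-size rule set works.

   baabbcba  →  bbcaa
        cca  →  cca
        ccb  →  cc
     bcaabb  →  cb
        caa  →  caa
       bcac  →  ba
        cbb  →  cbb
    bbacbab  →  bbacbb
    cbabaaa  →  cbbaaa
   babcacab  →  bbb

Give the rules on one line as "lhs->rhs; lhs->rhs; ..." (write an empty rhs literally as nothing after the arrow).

ab->b; bcb->ca; cac->a; ccb->cc

  | baabbcba => babbcba => bbbcba => bbcaa
  | cca
  | ccb => cc
  | bcaabb => bcabb => bcbb => cab => cb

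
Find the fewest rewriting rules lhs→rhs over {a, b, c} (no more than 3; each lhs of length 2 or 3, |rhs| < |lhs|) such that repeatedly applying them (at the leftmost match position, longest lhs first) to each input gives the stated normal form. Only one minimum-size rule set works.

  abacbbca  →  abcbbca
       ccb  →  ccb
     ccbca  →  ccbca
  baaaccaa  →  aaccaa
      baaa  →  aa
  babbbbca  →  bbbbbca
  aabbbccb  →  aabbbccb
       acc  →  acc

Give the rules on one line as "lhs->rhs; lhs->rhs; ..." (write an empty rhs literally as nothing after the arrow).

ba->b; baa->a

  | abacbbca => abcbbca
  | ccb
  | ccbca
  | baaaccaa => aaccaa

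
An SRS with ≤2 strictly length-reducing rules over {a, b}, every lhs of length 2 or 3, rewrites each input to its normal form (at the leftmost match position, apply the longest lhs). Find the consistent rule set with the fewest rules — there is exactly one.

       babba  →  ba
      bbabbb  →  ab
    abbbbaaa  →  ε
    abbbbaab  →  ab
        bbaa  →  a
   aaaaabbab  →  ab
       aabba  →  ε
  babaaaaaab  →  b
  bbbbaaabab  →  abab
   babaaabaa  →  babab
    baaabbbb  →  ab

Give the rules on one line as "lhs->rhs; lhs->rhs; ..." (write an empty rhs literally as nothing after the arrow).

  | babba => baaa => ba
  | bbabbb => aabbb => bbb => ab
  | abbbbaaa => aabbaaa => bbaaa => aaaa => aa => ε
  | abbbbaab => aabbaab => bbaab => aaab => ab

aa->; bb->a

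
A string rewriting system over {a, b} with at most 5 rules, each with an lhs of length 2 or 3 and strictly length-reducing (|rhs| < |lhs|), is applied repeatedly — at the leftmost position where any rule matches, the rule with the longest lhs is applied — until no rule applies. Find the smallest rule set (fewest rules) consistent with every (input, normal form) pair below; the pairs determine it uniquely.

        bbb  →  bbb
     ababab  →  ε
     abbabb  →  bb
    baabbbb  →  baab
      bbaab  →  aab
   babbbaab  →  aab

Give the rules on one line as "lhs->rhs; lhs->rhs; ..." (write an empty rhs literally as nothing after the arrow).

  | bbb
  | ababab => bab => ε
  | abbabb => ababb => bb
  | baabbbb => baabbb => baabb => baab

aba->; abb->ab; bab->; bba->a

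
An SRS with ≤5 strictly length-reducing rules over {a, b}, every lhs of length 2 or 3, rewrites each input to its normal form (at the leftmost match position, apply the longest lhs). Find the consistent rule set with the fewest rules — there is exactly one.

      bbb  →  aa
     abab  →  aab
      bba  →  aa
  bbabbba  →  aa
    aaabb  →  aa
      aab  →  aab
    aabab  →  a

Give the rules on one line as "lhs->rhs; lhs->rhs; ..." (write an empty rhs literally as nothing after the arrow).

aaa->b; ba->a; bb->a; bbb->aa

  | bbb => aa
  | abab => aab
  | bba => aa
  | bbabbba => aabbba => aaaaa => baa => aa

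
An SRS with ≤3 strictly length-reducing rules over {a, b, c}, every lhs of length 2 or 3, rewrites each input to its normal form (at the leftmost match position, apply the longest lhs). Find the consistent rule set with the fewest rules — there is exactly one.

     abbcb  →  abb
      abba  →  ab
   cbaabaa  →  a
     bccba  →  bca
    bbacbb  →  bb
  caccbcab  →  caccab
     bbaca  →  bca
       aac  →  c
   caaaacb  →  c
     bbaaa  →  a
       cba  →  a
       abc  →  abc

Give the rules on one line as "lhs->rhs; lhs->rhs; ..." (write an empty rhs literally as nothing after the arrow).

aa->; ba->; cb->

  | abbcb => abb
  | abba => ab
  | cbaabaa => aabaa => baa => a
  | bccba => bca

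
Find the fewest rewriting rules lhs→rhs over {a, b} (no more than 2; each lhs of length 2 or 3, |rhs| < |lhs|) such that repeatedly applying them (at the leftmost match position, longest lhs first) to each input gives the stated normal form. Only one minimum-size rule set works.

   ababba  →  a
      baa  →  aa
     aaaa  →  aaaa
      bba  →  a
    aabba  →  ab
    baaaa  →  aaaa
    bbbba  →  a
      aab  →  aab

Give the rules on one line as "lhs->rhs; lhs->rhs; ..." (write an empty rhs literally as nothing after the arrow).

aba->b; ba->a

  | ababba => bbba => bba => ba => a
  | baa => aa
  | aaaa
  | bba => ba => a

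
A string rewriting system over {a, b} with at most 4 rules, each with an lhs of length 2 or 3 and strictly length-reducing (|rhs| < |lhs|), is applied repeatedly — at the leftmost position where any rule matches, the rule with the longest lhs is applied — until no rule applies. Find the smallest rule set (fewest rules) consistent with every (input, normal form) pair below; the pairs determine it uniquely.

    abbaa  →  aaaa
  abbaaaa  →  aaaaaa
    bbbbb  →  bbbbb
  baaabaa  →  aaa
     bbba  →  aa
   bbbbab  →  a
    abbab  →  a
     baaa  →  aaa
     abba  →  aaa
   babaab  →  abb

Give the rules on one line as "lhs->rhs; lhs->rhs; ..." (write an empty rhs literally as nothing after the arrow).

  | abbaa => aaaa
  | abbaaaa => aaaaaa
  | bbbbb
  | baaabaa => aaabaa => aaa

aab->; aba->ab; ba->a; bba->aa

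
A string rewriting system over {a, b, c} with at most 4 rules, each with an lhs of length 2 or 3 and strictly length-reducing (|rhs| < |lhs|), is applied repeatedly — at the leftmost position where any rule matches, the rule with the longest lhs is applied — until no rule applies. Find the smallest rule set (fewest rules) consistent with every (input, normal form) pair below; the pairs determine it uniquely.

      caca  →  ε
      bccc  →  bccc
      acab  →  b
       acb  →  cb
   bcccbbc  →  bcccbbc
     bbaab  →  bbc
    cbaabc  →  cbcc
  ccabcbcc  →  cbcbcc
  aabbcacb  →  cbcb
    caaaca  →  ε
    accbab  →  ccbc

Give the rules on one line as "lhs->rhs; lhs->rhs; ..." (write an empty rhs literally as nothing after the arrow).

  | caca => ca => ε
  | bccc
  | acab => cab => b
  | acb => cb

ab->c; ac->c; ca->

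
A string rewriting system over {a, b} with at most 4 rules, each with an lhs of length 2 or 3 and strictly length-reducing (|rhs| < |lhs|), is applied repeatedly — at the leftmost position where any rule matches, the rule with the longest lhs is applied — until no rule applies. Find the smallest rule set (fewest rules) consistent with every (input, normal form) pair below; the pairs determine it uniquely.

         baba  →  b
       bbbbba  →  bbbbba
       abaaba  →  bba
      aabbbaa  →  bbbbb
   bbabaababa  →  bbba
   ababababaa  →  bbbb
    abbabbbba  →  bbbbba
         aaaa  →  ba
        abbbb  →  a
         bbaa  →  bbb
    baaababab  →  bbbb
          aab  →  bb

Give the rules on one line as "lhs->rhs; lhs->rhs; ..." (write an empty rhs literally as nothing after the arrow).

aa->b; aaa->b; ab->a; bab->aa

  | baba => aaa => b
  | bbbbba
  | abaaba => aaaba => bba
  | aabbbaa => bbbbaa => bbbbb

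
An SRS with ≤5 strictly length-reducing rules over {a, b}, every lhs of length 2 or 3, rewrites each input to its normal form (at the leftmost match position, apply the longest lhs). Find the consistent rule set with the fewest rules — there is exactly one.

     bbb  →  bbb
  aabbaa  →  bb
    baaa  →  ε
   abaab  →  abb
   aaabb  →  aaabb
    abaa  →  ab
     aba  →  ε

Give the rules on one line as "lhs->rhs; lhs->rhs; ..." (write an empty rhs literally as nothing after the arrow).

  | bbb
  | aabbaa => aabab => abab => bab => bb
  | baaa => aba => ba => ε
  | abaab => baab => abb

aba->ba; ba->; baa->ab; bab->bb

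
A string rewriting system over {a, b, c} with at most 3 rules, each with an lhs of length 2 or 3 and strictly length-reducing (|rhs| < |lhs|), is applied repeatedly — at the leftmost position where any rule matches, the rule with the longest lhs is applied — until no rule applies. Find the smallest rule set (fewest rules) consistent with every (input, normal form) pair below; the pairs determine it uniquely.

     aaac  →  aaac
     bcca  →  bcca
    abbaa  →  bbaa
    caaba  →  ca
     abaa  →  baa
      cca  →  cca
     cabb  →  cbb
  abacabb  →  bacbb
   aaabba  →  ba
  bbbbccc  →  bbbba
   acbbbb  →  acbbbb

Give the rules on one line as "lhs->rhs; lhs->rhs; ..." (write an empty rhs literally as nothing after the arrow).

aab->; ab->b; ccc->a

  | aaac
  | bcca
  | abbaa => bbaa
  | caaba => ca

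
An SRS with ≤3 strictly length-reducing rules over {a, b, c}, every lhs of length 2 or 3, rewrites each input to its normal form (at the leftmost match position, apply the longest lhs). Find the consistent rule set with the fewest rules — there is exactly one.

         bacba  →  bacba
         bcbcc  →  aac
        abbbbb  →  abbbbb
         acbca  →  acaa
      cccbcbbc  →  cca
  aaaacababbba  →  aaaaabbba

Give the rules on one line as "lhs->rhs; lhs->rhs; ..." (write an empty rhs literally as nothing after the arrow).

bc->a; cab->

  | bacba
  | bcbcc => abcc => aac
  | abbbbb
  | acbca => acaa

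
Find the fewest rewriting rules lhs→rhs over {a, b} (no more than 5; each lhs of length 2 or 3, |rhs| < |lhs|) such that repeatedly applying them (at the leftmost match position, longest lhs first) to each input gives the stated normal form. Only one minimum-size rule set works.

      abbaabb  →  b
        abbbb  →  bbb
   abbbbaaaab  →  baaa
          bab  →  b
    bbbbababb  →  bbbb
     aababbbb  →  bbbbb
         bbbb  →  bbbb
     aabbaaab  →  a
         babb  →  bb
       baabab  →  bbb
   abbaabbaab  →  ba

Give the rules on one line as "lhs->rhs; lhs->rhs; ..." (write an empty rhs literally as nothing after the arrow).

ab->; aba->bb; bab->b; bba->a

  | abbaabb => baabb => bab => b
  | abbbb => bbb
  | abbbbaaaab => bbbaaaab => baaaab => baaa
  | bab => b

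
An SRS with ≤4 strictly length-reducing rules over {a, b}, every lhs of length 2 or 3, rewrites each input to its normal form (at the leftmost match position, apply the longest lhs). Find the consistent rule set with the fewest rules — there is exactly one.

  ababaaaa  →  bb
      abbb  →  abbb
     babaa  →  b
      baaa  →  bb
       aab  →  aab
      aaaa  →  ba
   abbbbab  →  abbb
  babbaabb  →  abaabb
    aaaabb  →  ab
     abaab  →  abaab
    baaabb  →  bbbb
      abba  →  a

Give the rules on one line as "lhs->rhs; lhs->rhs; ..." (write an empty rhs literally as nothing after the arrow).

  | ababaaaa => aaaaaa => baaa => bb
  | abbb
  | babaa => aaa => b
  | baaa => bb

aaa->b; bab->a; bba->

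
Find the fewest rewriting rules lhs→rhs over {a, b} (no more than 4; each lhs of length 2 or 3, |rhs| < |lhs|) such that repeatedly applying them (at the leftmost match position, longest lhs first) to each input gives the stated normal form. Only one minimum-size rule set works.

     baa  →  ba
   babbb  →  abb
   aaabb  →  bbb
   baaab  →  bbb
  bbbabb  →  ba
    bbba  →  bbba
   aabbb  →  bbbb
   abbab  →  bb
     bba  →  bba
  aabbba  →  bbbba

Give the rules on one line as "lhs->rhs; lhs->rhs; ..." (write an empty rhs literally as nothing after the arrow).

aa->a; aab->bb; aba->bb; bab->a

  | baa => ba
  | babbb => abb
  | aaabb => aabb => bbb
  | baaab => baab => bbb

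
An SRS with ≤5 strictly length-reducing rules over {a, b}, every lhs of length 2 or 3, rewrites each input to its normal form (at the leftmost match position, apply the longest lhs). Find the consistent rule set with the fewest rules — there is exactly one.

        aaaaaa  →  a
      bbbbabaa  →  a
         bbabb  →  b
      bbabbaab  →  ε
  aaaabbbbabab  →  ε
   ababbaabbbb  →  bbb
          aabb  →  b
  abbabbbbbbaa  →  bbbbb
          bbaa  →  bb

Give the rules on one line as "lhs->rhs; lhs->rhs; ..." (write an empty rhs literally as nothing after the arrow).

aa->a; ab->; ba->b; bab->ab

  | aaaaaa => aaaaa => aaaa => aaa => aa => a
  | bbbbabaa => bbbabaa => bbabaa => babaa => abaa => aa => a
  | bbabb => babb => abb => b
  | bbabbaab => babbaab => abbaab => baab => bab => ab => ε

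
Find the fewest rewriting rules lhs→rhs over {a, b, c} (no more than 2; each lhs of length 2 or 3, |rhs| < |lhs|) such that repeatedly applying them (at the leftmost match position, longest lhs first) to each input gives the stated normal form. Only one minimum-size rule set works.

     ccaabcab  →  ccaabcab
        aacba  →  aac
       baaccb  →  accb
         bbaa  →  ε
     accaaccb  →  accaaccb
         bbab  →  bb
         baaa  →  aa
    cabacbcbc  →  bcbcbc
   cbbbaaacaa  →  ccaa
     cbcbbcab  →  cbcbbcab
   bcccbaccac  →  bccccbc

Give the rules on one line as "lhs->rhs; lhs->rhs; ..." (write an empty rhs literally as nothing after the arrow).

  | ccaabcab
  | aacba => aac
  | baaccb => accb
  | bbaa => ba => ε

ba->; cac->bc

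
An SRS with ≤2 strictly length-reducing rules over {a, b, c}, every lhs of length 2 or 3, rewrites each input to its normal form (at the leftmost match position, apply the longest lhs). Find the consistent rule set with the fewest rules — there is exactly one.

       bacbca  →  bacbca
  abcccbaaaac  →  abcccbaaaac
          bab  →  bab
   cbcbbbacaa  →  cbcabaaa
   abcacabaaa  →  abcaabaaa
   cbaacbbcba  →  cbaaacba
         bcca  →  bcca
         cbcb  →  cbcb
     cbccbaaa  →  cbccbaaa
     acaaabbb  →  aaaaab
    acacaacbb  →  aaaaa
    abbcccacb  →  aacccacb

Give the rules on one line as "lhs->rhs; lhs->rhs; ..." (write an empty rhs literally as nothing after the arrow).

  | bacbca
  | abcccbaaaac
  | bab
  | cbcbbbacaa => cbcabacaa => cbcabaaa

aca->aa; bb->a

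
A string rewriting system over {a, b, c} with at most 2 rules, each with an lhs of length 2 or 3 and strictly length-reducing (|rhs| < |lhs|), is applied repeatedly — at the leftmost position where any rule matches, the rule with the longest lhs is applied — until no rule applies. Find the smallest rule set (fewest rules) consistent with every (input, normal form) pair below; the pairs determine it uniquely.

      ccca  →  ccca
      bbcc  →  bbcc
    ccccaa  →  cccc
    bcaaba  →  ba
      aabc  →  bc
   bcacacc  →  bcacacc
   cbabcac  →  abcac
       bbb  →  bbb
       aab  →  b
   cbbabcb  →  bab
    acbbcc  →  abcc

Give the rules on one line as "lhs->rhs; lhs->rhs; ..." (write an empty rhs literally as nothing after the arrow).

  | ccca
  | bbcc
  | ccccaa => cccc
  | bcaaba => bcba => ba

aa->; cb->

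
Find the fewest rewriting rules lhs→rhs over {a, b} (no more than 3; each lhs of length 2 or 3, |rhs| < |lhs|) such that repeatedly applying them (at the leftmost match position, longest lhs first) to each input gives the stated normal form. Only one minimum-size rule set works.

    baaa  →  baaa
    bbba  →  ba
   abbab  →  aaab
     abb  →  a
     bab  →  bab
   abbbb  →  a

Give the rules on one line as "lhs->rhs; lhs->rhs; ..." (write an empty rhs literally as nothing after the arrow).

  | baaa
  | bbba => ba
  | abbab => aaab
  | abb => a

bb->; bba->aa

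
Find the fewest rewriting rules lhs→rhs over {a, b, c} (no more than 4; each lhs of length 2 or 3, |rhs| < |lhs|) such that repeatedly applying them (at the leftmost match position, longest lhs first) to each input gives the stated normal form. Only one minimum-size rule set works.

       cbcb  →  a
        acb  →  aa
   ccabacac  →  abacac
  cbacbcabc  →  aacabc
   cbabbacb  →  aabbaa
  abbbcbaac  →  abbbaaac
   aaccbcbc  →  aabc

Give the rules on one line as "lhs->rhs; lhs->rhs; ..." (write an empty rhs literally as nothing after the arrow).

cb->a; cbc->c; cc->

  | cbcb => cb => a
  | acb => aa
  | ccabacac => abacac
  | cbacbcabc => aacbcabc => aacabc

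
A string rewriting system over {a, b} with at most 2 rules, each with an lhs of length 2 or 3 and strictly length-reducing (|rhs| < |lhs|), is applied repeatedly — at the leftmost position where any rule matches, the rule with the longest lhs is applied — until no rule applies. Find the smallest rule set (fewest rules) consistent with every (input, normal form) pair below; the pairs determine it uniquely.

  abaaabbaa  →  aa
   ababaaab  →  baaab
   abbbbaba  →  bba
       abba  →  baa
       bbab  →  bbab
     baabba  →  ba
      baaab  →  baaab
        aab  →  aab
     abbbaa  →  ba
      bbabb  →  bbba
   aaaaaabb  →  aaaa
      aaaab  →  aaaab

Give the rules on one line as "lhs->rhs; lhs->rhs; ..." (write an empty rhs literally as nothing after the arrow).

  | abaaabbaa => aabbaa => abaaa => aa
  | ababaaab => baaab
  | abbbbaba => babbaba => bbaaba => bba
  | abba => baa

aba->; abb->ba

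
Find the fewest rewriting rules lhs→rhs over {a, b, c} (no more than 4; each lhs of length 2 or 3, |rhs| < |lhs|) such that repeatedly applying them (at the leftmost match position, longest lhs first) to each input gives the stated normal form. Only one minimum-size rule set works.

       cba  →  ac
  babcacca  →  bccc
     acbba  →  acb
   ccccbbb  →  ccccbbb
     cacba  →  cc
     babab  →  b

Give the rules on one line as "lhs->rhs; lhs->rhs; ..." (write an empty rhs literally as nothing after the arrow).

ba->; ca->c; cba->ac

  | cba => ac
  | babcacca => bcacca => bccca => bccc
  | acbba => acb
  | ccccbbb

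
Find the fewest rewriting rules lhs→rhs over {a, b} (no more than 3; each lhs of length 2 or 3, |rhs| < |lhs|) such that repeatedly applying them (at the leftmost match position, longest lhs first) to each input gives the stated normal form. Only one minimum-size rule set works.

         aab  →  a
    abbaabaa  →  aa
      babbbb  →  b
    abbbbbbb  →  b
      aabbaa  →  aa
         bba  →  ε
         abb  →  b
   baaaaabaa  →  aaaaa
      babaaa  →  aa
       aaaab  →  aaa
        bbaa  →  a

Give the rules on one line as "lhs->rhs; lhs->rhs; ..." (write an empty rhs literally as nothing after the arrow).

  | aab => a
  | abbaabaa => baabaa => abaa => aa
  | babbbb => bbbb => bbb => bb => b
  | abbbbbbb => bbbbbb => bbbbb => bbbb => bbb => bb => b

ab->; ba->; bb->b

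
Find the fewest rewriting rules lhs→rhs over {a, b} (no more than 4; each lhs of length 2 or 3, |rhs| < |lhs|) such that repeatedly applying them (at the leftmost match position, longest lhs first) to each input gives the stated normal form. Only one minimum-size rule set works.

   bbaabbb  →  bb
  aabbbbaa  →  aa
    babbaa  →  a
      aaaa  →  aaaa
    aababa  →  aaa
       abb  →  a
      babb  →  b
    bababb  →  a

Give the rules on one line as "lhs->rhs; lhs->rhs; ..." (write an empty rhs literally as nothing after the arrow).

  | bbaabbb => babbb => bb
  | aabbbbaa => ababbaa => abaa => aa
  | babbaa => baa => a
  | aaaa

abb->ba; ba->a; baa->a; bab->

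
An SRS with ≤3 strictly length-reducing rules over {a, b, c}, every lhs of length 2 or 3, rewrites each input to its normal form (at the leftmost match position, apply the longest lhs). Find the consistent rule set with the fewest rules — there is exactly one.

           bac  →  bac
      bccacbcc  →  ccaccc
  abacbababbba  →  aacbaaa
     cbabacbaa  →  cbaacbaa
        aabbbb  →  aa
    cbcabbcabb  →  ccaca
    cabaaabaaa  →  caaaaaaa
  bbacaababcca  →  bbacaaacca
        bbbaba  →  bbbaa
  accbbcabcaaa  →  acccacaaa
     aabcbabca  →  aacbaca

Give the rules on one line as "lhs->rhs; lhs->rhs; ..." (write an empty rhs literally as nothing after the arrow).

ab->a; bc->c

  | bac
  | bccacbcc => ccacbcc => ccaccc
  | abacbababbba => aacbababbba => aacbaabbba => aacbaabba => aacbaaba => aacbaaa
  | cbabacbaa => cbaacbaa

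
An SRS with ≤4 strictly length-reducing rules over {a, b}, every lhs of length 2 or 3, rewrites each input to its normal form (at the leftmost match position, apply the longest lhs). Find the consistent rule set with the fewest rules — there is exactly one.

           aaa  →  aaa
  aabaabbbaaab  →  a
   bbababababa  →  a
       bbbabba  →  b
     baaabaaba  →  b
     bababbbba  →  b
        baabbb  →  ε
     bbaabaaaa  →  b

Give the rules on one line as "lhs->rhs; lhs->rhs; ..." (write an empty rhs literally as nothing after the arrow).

aab->ba; ab->; ba->b; bb->

  | aaa
  | aabaabbbaaab => baaabbbaaab => baabbbaaab => babbbaaab => bbbbaaab => bbaaab => aaab => aba => a
  | bbababababa => ababababa => abababa => ababa => aba => a
  | bbbabba => babba => bbba => ba => b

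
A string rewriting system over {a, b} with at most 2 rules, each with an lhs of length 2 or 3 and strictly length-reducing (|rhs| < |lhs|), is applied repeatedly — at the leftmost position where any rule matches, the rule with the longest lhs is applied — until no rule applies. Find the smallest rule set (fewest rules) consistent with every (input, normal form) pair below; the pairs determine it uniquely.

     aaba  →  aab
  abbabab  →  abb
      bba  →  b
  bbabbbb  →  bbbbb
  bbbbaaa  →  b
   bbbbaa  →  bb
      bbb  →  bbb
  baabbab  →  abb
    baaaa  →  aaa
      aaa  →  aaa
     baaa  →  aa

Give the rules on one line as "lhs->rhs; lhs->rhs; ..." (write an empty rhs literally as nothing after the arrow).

  | aaba => aab
  | abbabab => abbab => abb
  | bba => b
  | bbabbbb => bbbbb

aba->ab; ba->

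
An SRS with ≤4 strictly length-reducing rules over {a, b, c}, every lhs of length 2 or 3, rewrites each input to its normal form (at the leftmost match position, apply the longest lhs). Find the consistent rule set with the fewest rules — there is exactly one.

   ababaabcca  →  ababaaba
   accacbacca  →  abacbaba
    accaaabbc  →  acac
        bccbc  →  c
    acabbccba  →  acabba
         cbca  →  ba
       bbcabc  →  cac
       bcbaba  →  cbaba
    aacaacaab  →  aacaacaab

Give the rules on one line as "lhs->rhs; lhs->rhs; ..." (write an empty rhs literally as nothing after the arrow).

  | ababaabcca => ababaacca => ababaaba
  | accacbacca => abacbacca => abacbaba
  | accaaabbc => abaaabbc => abcabbc => acabbc => acabc => acac
  | bccbc => ccbc => bbc => bc => c

aaa->ca; bc->c; cc->b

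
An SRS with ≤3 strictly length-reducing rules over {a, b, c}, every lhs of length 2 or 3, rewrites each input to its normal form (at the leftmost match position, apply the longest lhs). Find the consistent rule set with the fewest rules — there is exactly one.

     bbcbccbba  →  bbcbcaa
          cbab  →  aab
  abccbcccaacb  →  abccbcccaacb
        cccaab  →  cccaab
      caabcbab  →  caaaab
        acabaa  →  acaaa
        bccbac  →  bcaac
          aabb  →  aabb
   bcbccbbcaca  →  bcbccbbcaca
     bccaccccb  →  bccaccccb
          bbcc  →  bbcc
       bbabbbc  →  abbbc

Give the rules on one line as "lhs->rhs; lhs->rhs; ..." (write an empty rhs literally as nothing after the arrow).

ba->a; cba->aa

  | bbcbccbba => bbcbccba => bbcbcaa
  | cbab => aab
  | abccbcccaacb
  | cccaab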